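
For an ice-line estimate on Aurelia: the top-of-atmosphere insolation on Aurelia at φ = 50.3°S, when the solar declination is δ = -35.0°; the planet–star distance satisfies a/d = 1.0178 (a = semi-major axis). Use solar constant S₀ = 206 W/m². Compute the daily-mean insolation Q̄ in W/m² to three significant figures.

Q̄ ≈ 96.3 W/m²

cos H₀ = −tan(-50.3°) tan(-35.000°) = -0.8434, H₀ = 2.5744 rad.
Bracket: H₀ sin φ sin δ + cos φ cos δ sin H₀ = 2.5744×-0.76940×-0.57358 + 0.63877×0.81915×0.53728 = 1.136115 + 0.281131 = 1.417246.
Inverse-square distance factor (a/d)² = 1.0178² = 1.035917.
Q̄ = (S₀/π) × 1.035917 × [bracket] = (206/π) × 1.035917 × 1.417246 = 96.27 W/m².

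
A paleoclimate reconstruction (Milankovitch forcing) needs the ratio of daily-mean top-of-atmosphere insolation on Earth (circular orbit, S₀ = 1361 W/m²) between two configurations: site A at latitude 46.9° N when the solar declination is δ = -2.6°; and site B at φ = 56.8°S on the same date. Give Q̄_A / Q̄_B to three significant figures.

— Configuration A (φ=+46.9°):
cos H₀ = −tan(+46.9°) tan(-2.600°) = 0.0485, H₀ = 1.5223 rad.
Bracket: H₀ sin φ sin δ + cos φ cos δ sin H₀ = 1.5223×0.73016×-0.04536 + 0.68327×0.99897×0.99882 = -0.050419 + 0.681761 = 0.631342.
Q̄ = (S₀/π) × [bracket] = (1361/π) × 0.631342 = 273.51 W/m².
— Configuration B (φ=-56.8°):
cos H₀ = −tan(-56.8°) tan(-2.600°) = -0.0694, H₀ = 1.6402 rad.
Bracket: H₀ sin φ sin δ + cos φ cos δ sin H₀ = 1.6402×-0.83676×-0.04536 + 0.54756×0.99897×0.99759 = 0.062255 + 0.545678 = 0.607933.
Q̄ = (S₀/π) × [bracket] = (1361/π) × 0.607933 = 263.37 W/m².
Ratio Q̄_A / Q̄_B = 273.51 / 263.37 = 1.039.

Q̄_A / Q̄_B ≈ 1.04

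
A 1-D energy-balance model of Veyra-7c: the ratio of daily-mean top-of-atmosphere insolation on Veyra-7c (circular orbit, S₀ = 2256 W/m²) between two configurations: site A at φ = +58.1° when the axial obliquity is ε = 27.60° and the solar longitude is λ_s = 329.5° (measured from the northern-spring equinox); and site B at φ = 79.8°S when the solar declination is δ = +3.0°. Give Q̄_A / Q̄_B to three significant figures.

Q̄_A / Q̄_B ≈ 2.31

— Configuration A (φ=+58.1°):
Solar declination: sin δ = sin ε · sin λ_s = sin 27.60° × sin 329.5° = -0.23514, so δ = -13.600°.
cos H₀ = −tan(+58.1°) tan(-13.600°) = 0.3887, H₀ = 1.1716 rad.
Bracket: H₀ sin φ sin δ + cos φ cos δ sin H₀ = 1.1716×0.84897×-0.23514 + 0.52844×0.97196×0.92138 = -0.233883 + 0.473242 = 0.239359.
Q̄ = (S₀/π) × [bracket] = (2256/π) × 0.239359 = 171.89 W/m².
— Configuration B (φ=-79.8°):
cos H₀ = −tan(-79.8°) tan(+3.000°) = 0.2913, H₀ = 1.2752 rad.
Bracket: H₀ sin φ sin δ + cos φ cos δ sin H₀ = 1.2752×-0.98420×0.05234 + 0.17708×0.99863×0.95664 = -0.065689 + 0.169170 = 0.103481.
Q̄ = (S₀/π) × [bracket] = (2256/π) × 0.103481 = 74.310 W/m².
Ratio Q̄_A / Q̄_B = 171.89 / 74.310 = 2.313.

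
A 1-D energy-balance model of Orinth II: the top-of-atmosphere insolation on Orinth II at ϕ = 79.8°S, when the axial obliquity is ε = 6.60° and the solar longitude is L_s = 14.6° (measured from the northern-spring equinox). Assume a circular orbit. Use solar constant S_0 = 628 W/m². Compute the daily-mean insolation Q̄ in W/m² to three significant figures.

Q̄ ≈ 26.9 W/m²

Solar declination: sin δ = sin ε · sin L_s = sin 6.60° × sin 14.6° = 0.02897, so δ = +1.660°.
cos h₀ = −tan(-79.8°) tan(+1.660°) = 0.1611, h₀ = 1.4090 rad.
Bracket: h₀ sin ϕ sin δ + cos ϕ cos δ sin h₀ = 1.4090×-0.98420×0.02897 + 0.17708×0.99958×0.98694 = -0.040174 + 0.174694 = 0.134520.
Q̄ = (S_0/π) × [bracket] = (628/π) × 0.134520 = 26.89 W/m².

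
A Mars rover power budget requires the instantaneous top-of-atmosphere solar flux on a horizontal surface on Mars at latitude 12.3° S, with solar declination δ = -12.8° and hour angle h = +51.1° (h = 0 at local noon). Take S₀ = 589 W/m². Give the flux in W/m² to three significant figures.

380 W/m²

cos θ_z = sin φ sin δ + cos φ cos δ cos h = 0.047197 + 0.598301 = 0.645498.
Flux = S₀ · cos θ_z = 589 × 0.645498 = 380.2 W/m².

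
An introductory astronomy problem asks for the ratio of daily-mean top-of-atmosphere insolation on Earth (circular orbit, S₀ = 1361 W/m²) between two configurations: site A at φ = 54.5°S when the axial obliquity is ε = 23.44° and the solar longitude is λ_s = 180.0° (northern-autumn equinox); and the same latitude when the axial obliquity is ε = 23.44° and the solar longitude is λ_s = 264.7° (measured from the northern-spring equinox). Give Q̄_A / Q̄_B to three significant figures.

Q̄_A / Q̄_B ≈ 0.509

— Configuration A (φ=-54.5°):
Solar declination: sin δ = sin ε · sin λ_s = sin 23.44° × sin 180.0° = 0.00000, so δ = +0.000°.
cos H₀ = −tan(-54.5°) tan(+0.000°) = 0.0000, H₀ = 1.5708 rad.
Bracket: H₀ sin φ sin δ + cos φ cos δ sin H₀ = 1.5708×-0.81412×0.00000 + 0.58070×1.00000×1.00000 = -0.000000 + 0.580700 = 0.580700.
Q̄ = (S₀/π) × [bracket] = (1361/π) × 0.580700 = 251.57 W/m².
— Configuration B (φ=-54.5°):
Solar declination: sin δ = sin ε · sin λ_s = sin 23.44° × sin 264.7° = -0.39609, so δ = -23.334°.
cos H₀ = −tan(-54.5°) tan(-23.334°) = -0.6048, H₀ = 2.2203 rad.
Bracket: H₀ sin φ sin δ + cos φ cos δ sin H₀ = 2.2203×-0.81412×-0.39609 + 0.58070×0.91821×0.79641 = 0.715969 + 0.424649 = 1.140618.
Q̄ = (S₀/π) × [bracket] = (1361/π) × 1.140618 = 494.14 W/m².
Ratio Q̄_A / Q̄_B = 251.57 / 494.14 = 0.5091.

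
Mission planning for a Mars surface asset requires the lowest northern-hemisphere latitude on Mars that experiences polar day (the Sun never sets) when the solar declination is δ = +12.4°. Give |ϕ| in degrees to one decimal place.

Polar day requires cos h₀ = −tan ϕ tan δ ≤ −1, i.e. tan ϕ tan δ ≥ 1.
The boundary is |tan ϕ| · |tan δ| = 1, so |ϕ| = 90° − |δ| = 90° − 12.4° = 77.6° in the northern hemisphere.

|ϕ| = 77.6°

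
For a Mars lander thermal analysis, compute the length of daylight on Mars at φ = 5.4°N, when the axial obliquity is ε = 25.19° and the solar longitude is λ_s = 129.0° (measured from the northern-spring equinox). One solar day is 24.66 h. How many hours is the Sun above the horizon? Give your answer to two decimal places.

Solar declination: sin δ = sin ε · sin λ_s = sin 25.19° × sin 129.0° = 0.33077, so δ = +19.316°.
cos H₀ = −tan φ · tan δ = −tan(+5.4°) × tan(+19.316°) = -0.0331, so H₀ = 1.6039 rad = 91.90°.
Daylight = 2H₀/(2π) × 24.66 h = (1.6039/π) × 24.66 = 12.59 h.

12.59 h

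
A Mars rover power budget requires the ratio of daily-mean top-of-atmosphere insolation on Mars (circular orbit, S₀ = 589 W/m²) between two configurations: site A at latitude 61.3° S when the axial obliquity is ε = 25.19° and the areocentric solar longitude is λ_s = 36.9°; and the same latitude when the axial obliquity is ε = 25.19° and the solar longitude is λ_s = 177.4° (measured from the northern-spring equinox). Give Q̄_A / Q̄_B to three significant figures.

— Configuration A (φ=-61.3°):
sin δ = sin 25.19° × sin 36.9° = 0.25555, so δ = +14.806°.
cos H₀ = −tan(-61.3°) tan(+14.806°) = 0.4828, H₀ = 1.0669 rad.
Bracket: H₀ sin φ sin δ + cos φ cos δ sin H₀ = 1.0669×-0.87715×0.25555 + 0.48022×0.96680×0.87573 = -0.239152 + 0.406581 = 0.167429.
Q̄ = (S₀/π) × [bracket] = (589/π) × 0.167429 = 31.390 W/m².
— Configuration B (φ=-61.3°):
Solar declination: sin δ = sin ε · sin λ_s = sin 25.19° × sin 177.4° = 0.01931, so δ = +1.106°.
cos H₀ = −tan(-61.3°) tan(+1.106°) = 0.0353, H₀ = 1.5355 rad.
Bracket: H₀ sin φ sin δ + cos φ cos δ sin H₀ = 1.5355×-0.87715×0.01931 + 0.48022×0.99981×0.99938 = -0.026008 + 0.479831 = 0.453823.
Q̄ = (S₀/π) × [bracket] = (589/π) × 0.453823 = 85.085 W/m².
Ratio Q̄_A / Q̄_B = 31.390 / 85.085 = 0.3689.

Q̄_A / Q̄_B ≈ 0.369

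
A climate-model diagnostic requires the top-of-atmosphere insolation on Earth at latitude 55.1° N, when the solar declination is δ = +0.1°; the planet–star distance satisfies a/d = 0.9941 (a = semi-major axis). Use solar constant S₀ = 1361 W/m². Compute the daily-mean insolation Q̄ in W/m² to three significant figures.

Q̄ ≈ 246 W/m²

cos H₀ = −tan(+55.1°) tan(+0.100°) = -0.0025, H₀ = 1.5733 rad.
Bracket: H₀ sin φ sin δ + cos φ cos δ sin H₀ = 1.5733×0.82015×0.00175 + 0.57215×1.00000×1.00000 = 0.002258 + 0.572150 = 0.574408.
Inverse-square distance factor (a/d)² = 0.9941² = 0.988235.
Q̄ = (S₀/π) × 0.988235 × [bracket] = (1361/π) × 0.988235 × 0.574408 = 245.9 W/m².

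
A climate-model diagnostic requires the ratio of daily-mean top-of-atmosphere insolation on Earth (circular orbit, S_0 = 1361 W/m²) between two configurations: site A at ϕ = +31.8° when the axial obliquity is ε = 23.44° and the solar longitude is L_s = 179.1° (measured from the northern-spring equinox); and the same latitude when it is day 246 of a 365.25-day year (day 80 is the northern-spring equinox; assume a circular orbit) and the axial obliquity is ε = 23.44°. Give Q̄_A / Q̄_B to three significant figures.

Q̄_A / Q̄_B ≈ 0.910

— Configuration A (ϕ=+31.8°):
Solar declination: sin δ = sin ε · sin L_s = sin 23.44° × sin 179.1° = 0.00625, so δ = +0.358°.
cos h₀ = −tan(+31.8°) tan(+0.358°) = -0.0039, h₀ = 1.5747 rad.
Bracket: h₀ sin ϕ sin δ + cos ϕ cos δ sin h₀ = 1.5747×0.52696×0.00625 + 0.84989×0.99998×0.99999 = 0.005186 + 0.849865 = 0.855051.
Q̄ = (S_0/π) × [bracket] = (1361/π) × 0.855051 = 370.42 W/m².
— Configuration B (ϕ=+31.8°):
Solar longitude: L_s = 360° × (246 − 80)/365.25 = 163.614°.
sin δ = sin 23.44° × sin 163.614° = 0.11222, so δ = +6.443°.
cos h₀ = −tan(+31.8°) tan(+6.443°) = -0.0700, h₀ = 1.6409 rad.
Bracket: h₀ sin ϕ sin δ + cos ϕ cos δ sin h₀ = 1.6409×0.52696×0.11222 + 0.84989×0.99368×0.99755 = 0.097035 + 0.842450 = 0.939485.
Q̄ = (S_0/π) × [bracket] = (1361/π) × 0.939485 = 407.00 W/m².
Ratio Q̄_A / Q̄_B = 370.42 / 407.00 = 0.9101.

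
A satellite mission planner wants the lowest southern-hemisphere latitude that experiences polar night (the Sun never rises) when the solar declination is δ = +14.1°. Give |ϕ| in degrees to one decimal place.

|ϕ| = 75.9°

Polar night requires cos h₀ = −tan ϕ tan δ ≥ 1, i.e. tan ϕ tan δ ≤ −1.
The boundary is |tan ϕ| · |tan δ| = 1, so |ϕ| = 90° − |δ| = 90° − 14.1° = 75.9° in the southern hemisphere.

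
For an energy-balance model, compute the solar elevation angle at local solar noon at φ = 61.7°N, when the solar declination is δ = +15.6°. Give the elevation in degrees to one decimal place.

43.9°

At local noon the hour angle is zero, so the zenith angle equals |φ − δ| = |+61.7° − (+15.600°)| = 46.100°.
Elevation = 90° − 46.100° = 43.9°.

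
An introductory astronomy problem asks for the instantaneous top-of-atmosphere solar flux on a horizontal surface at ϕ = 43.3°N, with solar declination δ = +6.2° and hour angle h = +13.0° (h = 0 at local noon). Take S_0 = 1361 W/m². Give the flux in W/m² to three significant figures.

1.06e+03 W/m²

cos θ_z = sin ϕ sin δ + cos ϕ cos δ cos h = 0.074068 + 0.704972 = 0.779040.
Flux = S_0 · cos θ_z = 1361 × 0.779040 = 1060 W/m².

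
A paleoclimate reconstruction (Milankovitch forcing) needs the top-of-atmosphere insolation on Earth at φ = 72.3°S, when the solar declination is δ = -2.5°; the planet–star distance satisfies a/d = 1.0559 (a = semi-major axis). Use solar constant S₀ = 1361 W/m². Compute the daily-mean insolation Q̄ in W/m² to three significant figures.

Q̄ ≈ 180 W/m²

cos H₀ = −tan(-72.3°) tan(-2.500°) = -0.1368, H₀ = 1.7080 rad.
Bracket: H₀ sin φ sin δ + cos φ cos δ sin H₀ = 1.7080×-0.95266×-0.04362 + 0.30403×0.99905×0.99060 = 0.070976 + 0.300886 = 0.371862.
Inverse-square distance factor (a/d)² = 1.0559² = 1.114925.
Q̄ = (S₀/π) × 1.114925 × [bracket] = (1361/π) × 1.114925 × 0.371862 = 179.6 W/m².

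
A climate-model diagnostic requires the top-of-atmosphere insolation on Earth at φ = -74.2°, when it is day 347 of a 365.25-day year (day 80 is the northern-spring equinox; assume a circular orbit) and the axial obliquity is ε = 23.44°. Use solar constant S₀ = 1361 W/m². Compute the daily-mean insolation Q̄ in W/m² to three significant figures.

Q̄ ≈ 517 W/m²

Solar longitude: λ_s = 360° × (347 − 80)/365.25 = 263.162°.
sin δ = sin 23.44° × sin 263.162° = -0.39496, so δ = -23.263°.
cos H₀ = −tan(-74.2°) tan(-23.263°) = -1.5193 ≤ −1 ⇒ polar day, H₀ = π.
Bracket: H₀ sin φ sin δ + cos φ cos δ sin H₀ = 3.1416×-0.96222×-0.39496 + 0.27228×0.91870×0.00000 = 1.193929 + 0.000000 = 1.193929.
Q̄ = (S₀/π) × [bracket] = (1361/π) × 1.193929 = 517.2 W/m².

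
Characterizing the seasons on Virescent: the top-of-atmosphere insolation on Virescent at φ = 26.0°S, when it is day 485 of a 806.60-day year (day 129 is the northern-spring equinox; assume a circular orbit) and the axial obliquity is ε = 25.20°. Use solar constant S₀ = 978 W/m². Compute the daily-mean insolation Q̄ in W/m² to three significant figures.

Solar longitude: λ_s = 360° × (485 − 129)/806.60 = 158.889°.
sin δ = sin 25.20° × sin 158.889° = 0.15335, so δ = +8.821°.
cos H₀ = −tan(-26.0°) tan(+8.821°) = 0.0757, H₀ = 1.4950 rad.
Bracket: H₀ sin φ sin δ + cos φ cos δ sin H₀ = 1.4950×-0.43837×0.15335 + 0.89879×0.98817×0.99713 = -0.100500 + 0.885608 = 0.785108.
Q̄ = (S₀/π) × [bracket] = (978/π) × 0.785108 = 244.4 W/m².

Q̄ ≈ 244 W/m²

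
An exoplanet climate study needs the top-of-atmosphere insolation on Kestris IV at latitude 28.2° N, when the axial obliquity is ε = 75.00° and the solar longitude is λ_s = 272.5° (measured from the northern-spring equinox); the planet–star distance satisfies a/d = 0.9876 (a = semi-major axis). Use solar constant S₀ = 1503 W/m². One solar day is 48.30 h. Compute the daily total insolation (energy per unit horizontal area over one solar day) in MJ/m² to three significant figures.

0.00 MJ/m²

Solar declination: sin δ = sin ε · sin λ_s = sin 75.00° × sin 272.5° = -0.96501, so δ = -74.798°.
cos H₀ = −tan(+28.2°) tan(-74.798°) = 1.9732 ≥ 1 ⇒ polar night, H₀ = 0 and Q̄ = 0.
Inverse-square distance factor (a/d)² = 0.9876² = 0.975354.
Daily total = Q̄ × 48.30 h × 3600 s/h = 0.00 MJ/m².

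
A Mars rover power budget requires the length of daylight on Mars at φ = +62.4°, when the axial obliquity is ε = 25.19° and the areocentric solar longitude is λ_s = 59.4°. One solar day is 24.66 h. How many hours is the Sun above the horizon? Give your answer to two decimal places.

sin δ = sin 25.19° × sin 59.4° = 0.36635, so δ = +21.491°.
cos H₀ = −tan φ · tan δ = −tan(+62.4°) × tan(+21.491°) = -0.7531, so H₀ = 2.4236 rad = 138.86°.
Daylight = 2H₀/(2π) × 24.66 h = (2.4236/π) × 24.66 = 19.02 h.

19.02 h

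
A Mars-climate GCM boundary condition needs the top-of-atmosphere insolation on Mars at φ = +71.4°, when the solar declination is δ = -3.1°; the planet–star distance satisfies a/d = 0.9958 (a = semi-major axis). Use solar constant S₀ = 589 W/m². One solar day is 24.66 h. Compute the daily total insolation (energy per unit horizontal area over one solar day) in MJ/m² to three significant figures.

cos H₀ = −tan(+71.4°) tan(-3.100°) = 0.1609, H₀ = 1.4092 rad.
Bracket: H₀ sin φ sin δ + cos φ cos δ sin H₀ = 1.4092×0.94777×-0.05408 + 0.31896×0.99854×0.98697 = -0.072229 + 0.314344 = 0.242115.
Inverse-square distance factor (a/d)² = 0.9958² = 0.991618.
Q̄ = (S₀/π) × 0.991618 × [bracket] = (589/π) × 0.991618 × 0.242115 = 45.012 W/m².
Daily total = Q̄ × 24.66 h × 3600 s/h = 45.012 × 24.66 × 3600 / 10⁶ = 3.996 MJ/m².

4.00 MJ/m²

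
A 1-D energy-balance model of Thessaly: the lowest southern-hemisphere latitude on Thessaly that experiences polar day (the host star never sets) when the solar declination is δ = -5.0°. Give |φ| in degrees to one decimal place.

Polar day requires cos H₀ = −tan φ tan δ ≤ −1, i.e. tan φ tan δ ≥ 1.
The boundary is |tan φ| · |tan δ| = 1, so |φ| = 90° − |δ| = 90° − 5.0° = 85.0° in the southern hemisphere.

|φ| = 85.0°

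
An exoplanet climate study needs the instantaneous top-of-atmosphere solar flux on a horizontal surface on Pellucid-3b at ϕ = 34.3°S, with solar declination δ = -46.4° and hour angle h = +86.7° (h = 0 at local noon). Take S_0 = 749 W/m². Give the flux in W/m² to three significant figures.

330 W/m²

cos θ_z = sin ϕ sin δ + cos ϕ cos δ cos h = 0.408090 + 0.032794 = 0.440884.
Flux = S_0 · cos θ_z = 749 × 0.440884 = 330.2 W/m².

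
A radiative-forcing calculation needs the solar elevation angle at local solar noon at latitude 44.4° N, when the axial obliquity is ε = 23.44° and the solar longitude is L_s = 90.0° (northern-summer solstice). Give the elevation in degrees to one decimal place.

69.0°

Solar declination: sin δ = sin ε · sin L_s = sin 23.44° × sin 90.0° = 0.39779, so δ = +23.440°.
At local noon the hour angle is zero, so the zenith angle equals |ϕ − δ| = |+44.4° − (+23.440°)| = 20.960°.
Elevation = 90° − 20.960° = 69.0°.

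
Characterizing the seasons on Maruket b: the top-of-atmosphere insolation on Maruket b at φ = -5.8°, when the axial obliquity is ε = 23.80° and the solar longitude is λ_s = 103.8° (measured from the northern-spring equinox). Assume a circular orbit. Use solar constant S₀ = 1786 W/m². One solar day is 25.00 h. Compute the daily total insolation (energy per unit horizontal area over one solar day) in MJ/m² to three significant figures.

Solar declination: sin δ = sin ε · sin λ_s = sin 23.80° × sin 103.8° = 0.39190, so δ = +23.073°.
cos H₀ = −tan(-5.8°) tan(+23.073°) = 0.0433, H₀ = 1.5275 rad.
Bracket: H₀ sin φ sin δ + cos φ cos δ sin H₀ = 1.5275×-0.10106×0.39190 + 0.99488×0.92001×0.99906 = -0.060497 + 0.914439 = 0.853942.
Q̄ = (S₀/π) × [bracket] = (1786/π) × 0.853942 = 485.47 W/m².
Daily total = Q̄ × 25.00 h × 3600 s/h = 485.47 × 25.00 × 3600 / 10⁶ = 43.69 MJ/m².

43.7 MJ/m²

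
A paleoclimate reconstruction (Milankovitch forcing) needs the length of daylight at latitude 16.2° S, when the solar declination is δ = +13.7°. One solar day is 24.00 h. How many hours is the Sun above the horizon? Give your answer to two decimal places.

11.46 h

cos h₀ = −tan ϕ · tan δ = −tan(-16.2°) × tan(+13.700°) = 0.0708, so h₀ = 1.4999 rad = 85.94°.
Daylight = 2h₀/(2π) × 24.00 h = (1.4999/π) × 24.00 = 11.46 h.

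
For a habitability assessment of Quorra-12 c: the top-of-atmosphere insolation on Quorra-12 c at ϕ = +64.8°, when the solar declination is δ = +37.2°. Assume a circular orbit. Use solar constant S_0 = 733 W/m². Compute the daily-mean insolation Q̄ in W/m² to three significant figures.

cos h₀ = −tan(+64.8°) tan(+37.200°) = -1.6130 ≤ −1 ⇒ polar day, h₀ = π.
Bracket: h₀ sin ϕ sin δ + cos ϕ cos δ sin h₀ = 3.1416×0.90483×0.60460 + 0.42578×0.79653×0.00000 = 1.718644 + 0.000000 = 1.718644.
Q̄ = (S_0/π) × [bracket] = (733/π) × 1.718644 = 401.0 W/m².

Q̄ ≈ 401 W/m²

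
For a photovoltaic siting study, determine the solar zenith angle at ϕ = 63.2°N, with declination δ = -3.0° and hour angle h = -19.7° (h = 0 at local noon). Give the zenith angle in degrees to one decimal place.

cos θ_z = sin ϕ sin δ + cos ϕ cos δ cos h = -0.046714 + 0.423906 = 0.377192.
θ_z = arccos(0.377192) = 67.8°.

θ_z = 67.8°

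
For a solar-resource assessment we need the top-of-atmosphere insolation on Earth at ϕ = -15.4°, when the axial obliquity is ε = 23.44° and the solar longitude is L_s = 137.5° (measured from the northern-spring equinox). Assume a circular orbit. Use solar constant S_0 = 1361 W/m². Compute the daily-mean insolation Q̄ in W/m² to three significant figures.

Solar declination: sin δ = sin ε · sin L_s = sin 23.44° × sin 137.5° = 0.26874, so δ = +15.589°.
cos h₀ = −tan(-15.4°) tan(+15.589°) = 0.0769, h₀ = 1.4939 rad.
Bracket: h₀ sin ϕ sin δ + cos ϕ cos δ sin h₀ = 1.4939×-0.26556×0.26874 + 0.96410×0.96321×0.99704 = -0.106615 + 0.925882 = 0.819267.
Q̄ = (S_0/π) × [bracket] = (1361/π) × 0.819267 = 354.9 W/m².

Q̄ ≈ 355 W/m²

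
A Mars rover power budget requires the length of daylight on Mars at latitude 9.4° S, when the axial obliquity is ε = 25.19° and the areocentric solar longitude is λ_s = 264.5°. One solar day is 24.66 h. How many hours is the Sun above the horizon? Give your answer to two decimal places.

12.94 h

sin δ = sin 25.19° × sin 264.5° = -0.42366, so δ = -25.066°.
cos H₀ = −tan φ · tan δ = −tan(-9.4°) × tan(-25.066°) = -0.0774, so H₀ = 1.6483 rad = 94.44°.
Daylight = 2H₀/(2π) × 24.66 h = (1.6483/π) × 24.66 = 12.94 h.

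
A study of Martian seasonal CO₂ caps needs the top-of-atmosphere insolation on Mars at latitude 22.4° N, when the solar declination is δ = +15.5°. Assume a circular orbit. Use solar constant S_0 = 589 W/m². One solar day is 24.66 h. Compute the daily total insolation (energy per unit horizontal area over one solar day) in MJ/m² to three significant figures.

cos h₀ = −tan(+22.4°) tan(+15.500°) = -0.1143, h₀ = 1.6854 rad.
Bracket: h₀ sin ϕ sin δ + cos ϕ cos δ sin h₀ = 1.6854×0.38107×0.26724 + 0.92455×0.96363×0.99345 = 0.171636 + 0.885089 = 1.056725.
Q̄ = (S_0/π) × [bracket] = (589/π) × 1.056725 = 198.12 W/m².
Daily total = Q̄ × 24.66 h × 3600 s/h = 198.12 × 24.66 × 3600 / 10⁶ = 17.59 MJ/m².

17.6 MJ/m²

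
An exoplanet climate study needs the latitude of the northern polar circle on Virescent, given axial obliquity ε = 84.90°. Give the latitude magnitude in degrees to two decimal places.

5.10°

The polar circle is the lowest latitude that experiences at least one full rotation of continuous daylight at the northern-summer solstice; it lies at |φ| = 90° − ε = 90° − 84.90° = 5.10°.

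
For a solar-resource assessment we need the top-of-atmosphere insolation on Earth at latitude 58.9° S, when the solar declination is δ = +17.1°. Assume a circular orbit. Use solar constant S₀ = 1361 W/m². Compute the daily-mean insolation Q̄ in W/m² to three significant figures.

cos H₀ = −tan(-58.9°) tan(+17.100°) = 0.5100, H₀ = 1.0356 rad.
Bracket: H₀ sin φ sin δ + cos φ cos δ sin H₀ = 1.0356×-0.85627×0.29404 + 0.51653×0.95579×0.86019 = -0.260741 + 0.424671 = 0.163930.
Q̄ = (S₀/π) × [bracket] = (1361/π) × 0.163930 = 71.02 W/m².

Q̄ ≈ 71.0 W/m²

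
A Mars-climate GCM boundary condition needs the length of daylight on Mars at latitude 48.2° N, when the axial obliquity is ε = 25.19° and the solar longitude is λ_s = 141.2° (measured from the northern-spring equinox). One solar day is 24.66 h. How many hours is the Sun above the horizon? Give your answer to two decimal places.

Solar declination: sin δ = sin ε · sin λ_s = sin 25.19° × sin 141.2° = 0.26670, so δ = +15.468°.
cos H₀ = −tan φ · tan δ = −tan(+48.2°) × tan(+15.468°) = -0.3095, so H₀ = 1.8855 rad = 108.03°.
Daylight = 2H₀/(2π) × 24.66 h = (1.8855/π) × 24.66 = 14.80 h.

14.80 h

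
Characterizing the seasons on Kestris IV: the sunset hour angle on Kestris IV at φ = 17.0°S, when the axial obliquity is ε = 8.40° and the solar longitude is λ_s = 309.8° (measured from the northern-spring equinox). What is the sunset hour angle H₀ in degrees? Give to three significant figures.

H₀ = 92.0°

Solar declination: sin δ = sin ε · sin λ_s = sin 8.40° × sin 309.8° = -0.11223, so δ = -6.444°.
cos H₀ = −tan φ · tan δ = −tan(-17.0°) × tan(-6.444°) = -0.0345, so H₀ = 1.6053 rad = 91.98°.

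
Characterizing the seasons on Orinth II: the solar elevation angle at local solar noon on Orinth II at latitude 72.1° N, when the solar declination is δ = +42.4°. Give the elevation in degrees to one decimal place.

60.3°

At local noon the hour angle is zero, so the zenith angle equals |φ − δ| = |+72.1° − (+42.400°)| = 29.700°.
Elevation = 90° − 29.700° = 60.3°.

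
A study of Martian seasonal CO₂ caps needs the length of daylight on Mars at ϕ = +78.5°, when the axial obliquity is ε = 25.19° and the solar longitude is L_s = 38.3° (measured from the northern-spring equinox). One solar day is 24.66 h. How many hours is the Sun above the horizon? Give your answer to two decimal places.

24.66 h

Solar declination: sin δ = sin ε · sin L_s = sin 25.19° × sin 38.3° = 0.26379, so δ = +15.295°.
Sunrise equation: cos h₀ = −tan ϕ · tan δ = -1.3442 ≤ −1, so the Sun never sets (polar day) and h₀ = π.
Daylight = 2h₀/(2π) × 24.66 h = (3.1416/π) × 24.66 = 24.66 h.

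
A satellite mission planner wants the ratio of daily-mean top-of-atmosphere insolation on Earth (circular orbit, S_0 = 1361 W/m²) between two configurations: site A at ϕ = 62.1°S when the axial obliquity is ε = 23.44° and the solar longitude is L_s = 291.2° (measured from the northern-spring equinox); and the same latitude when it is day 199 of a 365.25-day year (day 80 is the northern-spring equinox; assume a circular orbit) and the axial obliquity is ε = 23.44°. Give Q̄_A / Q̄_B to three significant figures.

— Configuration A (ϕ=-62.1°):
Solar declination: sin δ = sin ε · sin L_s = sin 23.44° × sin 291.2° = -0.37087, so δ = -21.769°.
cos h₀ = −tan(-62.1°) tan(-21.769°) = -0.7542, h₀ = 2.4253 rad.
Bracket: h₀ sin ϕ sin δ + cos ϕ cos δ sin h₀ = 2.4253×-0.88377×-0.37087 + 0.46793×0.92869×0.65660 = 0.794925 + 0.285333 = 1.080258.
Q̄ = (S_0/π) × [bracket] = (1361/π) × 1.080258 = 467.99 W/m².
— Configuration B (ϕ=-62.1°):
Solar longitude: L_s = 360° × (199 − 80)/365.25 = 117.290°.
sin δ = sin 23.44° × sin 117.290° = 0.35352, so δ = +20.702°.
cos h₀ = −tan(-62.1°) tan(+20.702°) = 0.7138, h₀ = 0.7759 rad.
Bracket: h₀ sin ϕ sin δ + cos ϕ cos δ sin h₀ = 0.7759×-0.88377×0.35352 + 0.46793×0.93543×0.70039 = -0.242415 + 0.306572 = 0.064157.
Q̄ = (S_0/π) × [bracket] = (1361/π) × 0.064157 = 27.794 W/m².
Ratio Q̄_A / Q̄_B = 467.99 / 27.794 = 16.84.

Q̄_A / Q̄_B ≈ 16.8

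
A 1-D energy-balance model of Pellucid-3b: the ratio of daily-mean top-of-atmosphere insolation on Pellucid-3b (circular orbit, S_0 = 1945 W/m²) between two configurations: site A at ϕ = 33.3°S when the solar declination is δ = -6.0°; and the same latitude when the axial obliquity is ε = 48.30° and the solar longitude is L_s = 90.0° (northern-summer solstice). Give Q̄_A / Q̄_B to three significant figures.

— Configuration A (ϕ=-33.3°):
cos h₀ = −tan(-33.3°) tan(-6.000°) = -0.0690, h₀ = 1.6399 rad.
Bracket: h₀ sin ϕ sin δ + cos ϕ cos δ sin h₀ = 1.6399×-0.54902×-0.10453 + 0.83581×0.99452×0.99761 = 0.094112 + 0.829243 = 0.923355.
Q̄ = (S_0/π) × [bracket] = (1945/π) × 0.923355 = 571.66 W/m².
— Configuration B (ϕ=-33.3°):
Solar declination: sin δ = sin ε · sin L_s = sin 48.30° × sin 90.0° = 0.74664, so δ = +48.300°.
cos h₀ = −tan(-33.3°) tan(+48.300°) = 0.7373, h₀ = 0.7418 rad.
Bracket: h₀ sin ϕ sin δ + cos ϕ cos δ sin h₀ = 0.7418×-0.54902×0.74664 + 0.83581×0.66523×0.67561 = -0.304079 + 0.375643 = 0.071564.
Q̄ = (S_0/π) × [bracket] = (1945/π) × 0.071564 = 44.306 W/m².
Ratio Q̄_A / Q̄_B = 571.66 / 44.306 = 12.90.

Q̄_A / Q̄_B ≈ 12.9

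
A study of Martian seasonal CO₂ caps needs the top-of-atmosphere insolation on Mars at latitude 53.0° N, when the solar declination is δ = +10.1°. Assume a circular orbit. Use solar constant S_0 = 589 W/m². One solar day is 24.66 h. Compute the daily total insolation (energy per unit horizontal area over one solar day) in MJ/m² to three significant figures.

13.8 MJ/m²

cos h₀ = −tan(+53.0°) tan(+10.100°) = -0.2364, h₀ = 1.8094 rad.
Bracket: h₀ sin ϕ sin δ + cos ϕ cos δ sin h₀ = 1.8094×0.79864×0.17537 + 0.60182×0.98450×0.97166 = 0.253420 + 0.575701 = 0.829121.
Q̄ = (S_0/π) × [bracket] = (589/π) × 0.829121 = 155.45 W/m².
Daily total = Q̄ × 24.66 h × 3600 s/h = 155.45 × 24.66 × 3600 / 10⁶ = 13.80 MJ/m².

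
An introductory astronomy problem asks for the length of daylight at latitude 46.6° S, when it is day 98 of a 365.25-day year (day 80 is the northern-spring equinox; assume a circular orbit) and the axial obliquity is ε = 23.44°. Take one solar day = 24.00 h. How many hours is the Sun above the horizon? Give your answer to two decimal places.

Solar longitude: L_s = 360° × (98 − 80)/365.25 = 17.741°.
sin δ = sin 23.44° × sin 17.741° = 0.12121, so δ = +6.962°.
cos h₀ = −tan ϕ · tan δ = −tan(-46.6°) × tan(+6.962°) = 0.1291, so h₀ = 1.4413 rad = 82.58°.
Daylight = 2h₀/(2π) × 24.00 h = (1.4413/π) × 24.00 = 11.01 h.

11.01 h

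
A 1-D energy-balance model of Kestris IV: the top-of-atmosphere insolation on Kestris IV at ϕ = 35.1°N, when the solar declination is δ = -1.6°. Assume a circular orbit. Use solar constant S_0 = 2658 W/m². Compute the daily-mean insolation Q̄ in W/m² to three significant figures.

cos h₀ = −tan(+35.1°) tan(-1.600°) = 0.0196, h₀ = 1.5512 rad.
Bracket: h₀ sin ϕ sin δ + cos ϕ cos δ sin h₀ = 1.5512×0.57501×-0.02792 + 0.81815×0.99961×0.99981 = -0.024903 + 0.817676 = 0.792773.
Q̄ = (S_0/π) × [bracket] = (2658/π) × 0.792773 = 670.7 W/m².

Q̄ ≈ 671 W/m²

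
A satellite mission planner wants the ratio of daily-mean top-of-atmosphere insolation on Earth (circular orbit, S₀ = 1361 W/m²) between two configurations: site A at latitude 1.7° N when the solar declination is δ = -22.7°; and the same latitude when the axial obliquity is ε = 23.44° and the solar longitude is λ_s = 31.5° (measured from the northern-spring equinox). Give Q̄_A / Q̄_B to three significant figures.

— Configuration A (φ=+1.7°):
cos H₀ = −tan(+1.7°) tan(-22.700°) = 0.0124, H₀ = 1.5584 rad.
Bracket: H₀ sin φ sin δ + cos φ cos δ sin H₀ = 1.5584×0.02967×-0.38591 + 0.99956×0.92254×0.99992 = -0.017844 + 0.922060 = 0.904216.
Q̄ = (S₀/π) × [bracket] = (1361/π) × 0.904216 = 391.72 W/m².
— Configuration B (φ=+1.7°):
Solar declination: sin δ = sin ε · sin λ_s = sin 23.44° × sin 31.5° = 0.20784, so δ = +11.996°.
cos H₀ = −tan(+1.7°) tan(+11.996°) = -0.0063, H₀ = 1.5771 rad.
Bracket: H₀ sin φ sin δ + cos φ cos δ sin H₀ = 1.5771×0.02967×0.20784 + 0.99956×0.97816×0.99998 = 0.009725 + 0.977710 = 0.987435.
Q̄ = (S₀/π) × [bracket] = (1361/π) × 0.987435 = 427.78 W/m².
Ratio Q̄_A / Q̄_B = 391.72 / 427.78 = 0.9157.

Q̄_A / Q̄_B ≈ 0.916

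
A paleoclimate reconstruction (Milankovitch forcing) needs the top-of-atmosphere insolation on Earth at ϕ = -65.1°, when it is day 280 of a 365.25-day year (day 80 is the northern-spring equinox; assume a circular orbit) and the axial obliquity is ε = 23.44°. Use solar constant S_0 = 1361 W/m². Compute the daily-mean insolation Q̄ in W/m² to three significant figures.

Solar longitude: L_s = 360° × (280 − 80)/365.25 = 197.125°.
sin δ = sin 23.44° × sin 197.125° = -0.11713, so δ = -6.727°.
cos h₀ = −tan(-65.1°) tan(-6.727°) = -0.2541, h₀ = 1.8277 rad.
Bracket: h₀ sin ϕ sin δ + cos ϕ cos δ sin h₀ = 1.8277×-0.90704×-0.11713 + 0.42104×0.99312×0.96718 = 0.194178 + 0.404420 = 0.598598.
Q̄ = (S_0/π) × [bracket] = (1361/π) × 0.598598 = 259.3 W/m².

Q̄ ≈ 259 W/m²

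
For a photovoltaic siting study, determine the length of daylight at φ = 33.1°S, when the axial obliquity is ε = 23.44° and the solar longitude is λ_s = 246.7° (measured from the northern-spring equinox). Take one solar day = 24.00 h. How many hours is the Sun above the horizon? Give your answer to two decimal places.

13.98 h

Solar declination: sin δ = sin ε · sin λ_s = sin 23.44° × sin 246.7° = -0.36535, so δ = -21.429°.
cos H₀ = −tan φ · tan δ = −tan(-33.1°) × tan(-21.429°) = -0.2559, so H₀ = 1.8295 rad = 104.82°.
Daylight = 2H₀/(2π) × 24.00 h = (1.8295/π) × 24.00 = 13.98 h.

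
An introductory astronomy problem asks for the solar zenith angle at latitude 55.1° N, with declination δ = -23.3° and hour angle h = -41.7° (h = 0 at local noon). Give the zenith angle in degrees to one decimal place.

θ_z = 86.1°

cos θ_z = sin φ sin δ + cos φ cos δ cos h = -0.324407 + 0.392347 = 0.067940.
θ_z = arccos(0.067940) = 86.1°.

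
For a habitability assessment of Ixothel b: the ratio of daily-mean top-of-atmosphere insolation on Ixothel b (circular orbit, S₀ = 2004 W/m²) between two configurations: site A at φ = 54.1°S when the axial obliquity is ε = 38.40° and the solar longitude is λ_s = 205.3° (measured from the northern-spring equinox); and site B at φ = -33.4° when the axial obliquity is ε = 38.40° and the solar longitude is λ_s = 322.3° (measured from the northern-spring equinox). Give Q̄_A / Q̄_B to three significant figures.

Q̄_A / Q̄_B ≈ 0.836

— Configuration A (φ=-54.1°):
Solar declination: sin δ = sin ε · sin λ_s = sin 38.40° × sin 205.3° = -0.26545, so δ = -15.394°.
cos H₀ = −tan(-54.1°) tan(-15.394°) = -0.3804, H₀ = 1.9610 rad.
Bracket: H₀ sin φ sin δ + cos φ cos δ sin H₀ = 1.9610×-0.81004×-0.26545 + 0.58637×0.96412×0.92484 = 0.421664 + 0.522841 = 0.944505.
Q̄ = (S₀/π) × [bracket] = (2004/π) × 0.944505 = 602.49 W/m².
— Configuration B (φ=-33.4°):
Solar declination: sin δ = sin ε · sin λ_s = sin 38.40° × sin 322.3° = -0.37985, so δ = -22.324°.
cos H₀ = −tan(-33.4°) tan(-22.324°) = -0.2708, H₀ = 1.8450 rad.
Bracket: H₀ sin φ sin δ + cos φ cos δ sin H₀ = 1.8450×-0.55048×-0.37985 + 0.83485×0.92505×0.96265 = 0.385789 + 0.743433 = 1.129222.
Q̄ = (S₀/π) × [bracket] = (2004/π) × 1.129222 = 720.32 W/m².
Ratio Q̄_A / Q̄_B = 602.49 / 720.32 = 0.8364.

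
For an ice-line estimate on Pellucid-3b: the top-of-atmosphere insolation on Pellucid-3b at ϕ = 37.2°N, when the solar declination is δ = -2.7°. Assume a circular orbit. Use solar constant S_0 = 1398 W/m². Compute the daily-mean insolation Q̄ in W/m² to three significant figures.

Q̄ ≈ 334 W/m²

cos h₀ = −tan(+37.2°) tan(-2.700°) = 0.0358, h₀ = 1.5350 rad.
Bracket: h₀ sin ϕ sin δ + cos ϕ cos δ sin h₀ = 1.5350×0.60460×-0.04711 + 0.79653×0.99889×0.99936 = -0.043721 + 0.795137 = 0.751416.
Q̄ = (S_0/π) × [bracket] = (1398/π) × 0.751416 = 334.4 W/m².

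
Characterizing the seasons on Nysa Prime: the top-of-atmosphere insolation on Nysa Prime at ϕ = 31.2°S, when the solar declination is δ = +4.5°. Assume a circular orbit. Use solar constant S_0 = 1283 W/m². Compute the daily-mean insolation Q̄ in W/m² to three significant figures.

Q̄ ≈ 323 W/m²

cos h₀ = −tan(-31.2°) tan(+4.500°) = 0.0477, h₀ = 1.5231 rad.
Bracket: h₀ sin ϕ sin δ + cos ϕ cos δ sin h₀ = 1.5231×-0.51803×0.07846 + 0.85536×0.99692×0.99886 = -0.061906 + 0.851753 = 0.789847.
Q̄ = (S_0/π) × [bracket] = (1283/π) × 0.789847 = 322.6 W/m².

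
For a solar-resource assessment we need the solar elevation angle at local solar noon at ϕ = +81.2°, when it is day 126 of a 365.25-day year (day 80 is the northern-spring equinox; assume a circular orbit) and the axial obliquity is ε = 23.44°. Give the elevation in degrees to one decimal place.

25.2°

Solar longitude: L_s = 360° × (126 − 80)/365.25 = 45.339°.
sin δ = sin 23.44° × sin 45.339° = 0.28294, so δ = +16.436°.
At local noon the hour angle is zero, so the zenith angle equals |ϕ − δ| = |+81.2° − (+16.436°)| = 64.764°.
Elevation = 90° − 64.764° = 25.2°.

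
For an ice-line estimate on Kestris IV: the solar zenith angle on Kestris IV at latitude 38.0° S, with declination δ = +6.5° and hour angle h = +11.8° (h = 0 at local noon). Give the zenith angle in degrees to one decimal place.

cos θ_z = sin φ sin δ + cos φ cos δ cos h = -0.069695 + 0.766400 = 0.696705.
θ_z = arccos(0.696705) = 45.8°.

θ_z = 45.8°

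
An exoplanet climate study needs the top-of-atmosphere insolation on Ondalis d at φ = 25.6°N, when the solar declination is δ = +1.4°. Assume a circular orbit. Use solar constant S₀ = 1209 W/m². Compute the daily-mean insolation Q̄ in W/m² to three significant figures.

cos H₀ = −tan(+25.6°) tan(+1.400°) = -0.0117, H₀ = 1.5825 rad.
Bracket: H₀ sin φ sin δ + cos φ cos δ sin H₀ = 1.5825×0.43209×0.02443 + 0.90183×0.99970×0.99993 = 0.016705 + 0.901496 = 0.918201.
Q̄ = (S₀/π) × [bracket] = (1209/π) × 0.918201 = 353.4 W/m².

Q̄ ≈ 353 W/m²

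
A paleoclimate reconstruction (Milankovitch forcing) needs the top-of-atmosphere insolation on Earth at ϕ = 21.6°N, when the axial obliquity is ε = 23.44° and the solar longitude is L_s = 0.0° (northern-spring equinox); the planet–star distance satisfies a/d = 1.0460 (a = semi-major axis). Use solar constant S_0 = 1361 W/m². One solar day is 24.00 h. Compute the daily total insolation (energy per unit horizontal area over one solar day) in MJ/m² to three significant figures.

38.1 MJ/m²

Solar declination: sin δ = sin ε · sin L_s = sin 23.44° × sin 0.0° = 0.00000, so δ = +0.000°.
cos h₀ = −tan(+21.6°) tan(+0.000°) = -0.0000, h₀ = 1.5708 rad.
Bracket: h₀ sin ϕ sin δ + cos ϕ cos δ sin h₀ = 1.5708×0.36812×0.00000 + 0.92978×1.00000×1.00000 = 0.000000 + 0.929780 = 0.929780.
Inverse-square distance factor (a/d)² = 1.0460² = 1.094116.
Q̄ = (S_0/π) × 1.094116 × [bracket] = (1361/π) × 1.094116 × 0.929780 = 440.71 W/m².
Daily total = Q̄ × 24.00 h × 3600 s/h = 440.71 × 24.00 × 3600 / 10⁶ = 38.08 MJ/m².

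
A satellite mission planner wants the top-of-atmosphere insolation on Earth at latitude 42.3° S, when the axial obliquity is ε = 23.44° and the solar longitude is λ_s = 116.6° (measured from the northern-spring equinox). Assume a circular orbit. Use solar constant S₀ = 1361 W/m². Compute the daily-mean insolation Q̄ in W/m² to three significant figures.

Solar declination: sin δ = sin ε · sin λ_s = sin 23.44° × sin 116.6° = 0.35568, so δ = +20.835°.
cos H₀ = −tan(-42.3°) tan(+20.835°) = 0.3463, H₀ = 1.2172 rad.
Bracket: H₀ sin φ sin δ + cos φ cos δ sin H₀ = 1.2172×-0.67301×0.35568 + 0.73963×0.93461×0.93813 = -0.291369 + 0.648497 = 0.357128.
Q̄ = (S₀/π) × [bracket] = (1361/π) × 0.357128 = 154.7 W/m².

Q̄ ≈ 155 W/m²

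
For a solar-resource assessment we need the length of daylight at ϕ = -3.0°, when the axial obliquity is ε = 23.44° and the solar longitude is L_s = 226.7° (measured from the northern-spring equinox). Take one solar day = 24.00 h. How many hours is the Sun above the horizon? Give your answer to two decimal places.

Solar declination: sin δ = sin ε · sin L_s = sin 23.44° × sin 226.7° = -0.28950, so δ = -16.828°.
cos h₀ = −tan ϕ · tan δ = −tan(-3.0°) × tan(-16.828°) = -0.0159, so h₀ = 1.5866 rad = 90.91°.
Daylight = 2h₀/(2π) × 24.00 h = (1.5866/π) × 24.00 = 12.12 h.

12.12 h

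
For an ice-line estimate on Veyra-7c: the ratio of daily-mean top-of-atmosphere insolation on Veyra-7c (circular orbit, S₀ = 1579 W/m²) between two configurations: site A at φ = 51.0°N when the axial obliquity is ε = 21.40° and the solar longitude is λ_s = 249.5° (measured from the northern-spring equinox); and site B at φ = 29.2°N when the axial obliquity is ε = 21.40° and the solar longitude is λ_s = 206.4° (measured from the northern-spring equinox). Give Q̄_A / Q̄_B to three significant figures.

Q̄_A / Q̄_B ≈ 0.317

— Configuration A (φ=+51.0°):
Solar declination: sin δ = sin ε · sin λ_s = sin 21.40° × sin 249.5° = -0.34177, so δ = -19.985°.
cos H₀ = −tan(+51.0°) tan(-19.985°) = 0.4491, H₀ = 1.1050 rad.
Bracket: H₀ sin φ sin δ + cos φ cos δ sin H₀ = 1.1050×0.77715×-0.34177 + 0.62932×0.93978×0.89348 = -0.293495 + 0.528424 = 0.234929.
Q̄ = (S₀/π) × [bracket] = (1579/π) × 0.234929 = 118.08 W/m².
— Configuration B (φ=+29.2°):
Solar declination: sin δ = sin ε · sin λ_s = sin 21.40° × sin 206.4° = -0.16224, so δ = -9.337°.
cos H₀ = −tan(+29.2°) tan(-9.337°) = 0.0919, H₀ = 1.4788 rad.
Bracket: H₀ sin φ sin δ + cos φ cos δ sin H₀ = 1.4788×0.48786×-0.16224 + 0.87292×0.98675×0.99577 = -0.117048 + 0.857710 = 0.740662.
Q̄ = (S₀/π) × [bracket] = (1579/π) × 0.740662 = 372.27 W/m².
Ratio Q̄_A / Q̄_B = 118.08 / 372.27 = 0.3172.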